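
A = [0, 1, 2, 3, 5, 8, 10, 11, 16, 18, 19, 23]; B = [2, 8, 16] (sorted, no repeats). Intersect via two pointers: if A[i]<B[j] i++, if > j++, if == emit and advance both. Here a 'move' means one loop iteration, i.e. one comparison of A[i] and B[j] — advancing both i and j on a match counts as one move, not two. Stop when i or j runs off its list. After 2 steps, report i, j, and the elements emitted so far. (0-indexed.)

[i=0,j=0] 0<2 → i++
[i=1,j=0] 1<2 → i++

i=2, j=0, emitted=[]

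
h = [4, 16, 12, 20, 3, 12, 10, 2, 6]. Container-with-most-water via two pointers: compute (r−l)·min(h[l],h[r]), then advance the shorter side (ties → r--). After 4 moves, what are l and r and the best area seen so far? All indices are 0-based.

l=0 r=8: min(4,6)*8=32 best=32 *, l++
l=1 r=8: min(16,6)*7=42 best=42 *, r--
l=1 r=7: min(16,2)*6=12 best=42, r--
l=1 r=6: min(16,10)*5=50 best=50 *, r--

l=1, r=5, best area=50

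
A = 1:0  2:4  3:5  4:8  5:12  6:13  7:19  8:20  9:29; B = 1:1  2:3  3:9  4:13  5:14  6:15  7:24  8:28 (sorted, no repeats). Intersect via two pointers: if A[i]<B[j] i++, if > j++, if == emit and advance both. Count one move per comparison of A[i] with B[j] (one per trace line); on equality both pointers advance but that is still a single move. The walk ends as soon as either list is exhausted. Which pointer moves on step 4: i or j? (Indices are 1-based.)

i

[i=1,j=1] 0<1 → i++
[i=2,j=1] 4>1 → j++
[i=2,j=2] 4>3 → j++
[i=2,j=3] 4<9 → i++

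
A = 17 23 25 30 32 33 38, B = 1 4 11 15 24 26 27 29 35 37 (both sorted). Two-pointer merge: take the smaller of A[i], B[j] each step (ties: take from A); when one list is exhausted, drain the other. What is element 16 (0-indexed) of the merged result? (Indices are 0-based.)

merged[16] = 38

[i=0,j=0] A[i]=17>B[j]=1 take 1 → j++
[i=0,j=1] A[i]=17>B[j]=4 take 4 → j++
[i=0,j=2] A[i]=17>B[j]=11 take 11 → j++
[i=0,j=3] A[i]=17>B[j]=15 take 15 → j++
[i=0,j=4] A[i]=17<=B[j]=24 take 17 → i++
[i=1,j=4] A[i]=23<=B[j]=24 take 23 → i++
[i=2,j=4] A[i]=25>B[j]=24 take 24 → j++
[i=2,j=5] A[i]=25<=B[j]=26 take 25 → i++
[i=3,j=5] A[i]=30>B[j]=26 take 26 → j++
[i=3,j=6] A[i]=30>B[j]=27 take 27 → j++
[i=3,j=7] A[i]=30>B[j]=29 take 29 → j++
[i=3,j=8] A[i]=30<=B[j]=35 take 30 → i++
[i=4,j=8] A[i]=32<=B[j]=35 take 32 → i++
[i=5,j=8] A[i]=33<=B[j]=35 take 33 → i++
[i=6,j=8] A[i]=38>B[j]=35 take 35 → j++
[i=6,j=9] A[i]=38>B[j]=37 take 37 → j++
[i=6,j=10] B done, take A[i]=38 → i++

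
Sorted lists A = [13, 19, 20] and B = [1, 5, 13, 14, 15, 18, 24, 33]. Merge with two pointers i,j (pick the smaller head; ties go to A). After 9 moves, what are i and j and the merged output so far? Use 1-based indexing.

i=4, j=7, merged so far=[1, 5, 13, 13, 14, 15, 18, 19, 20]

[i=1,j=1] A[i]=13>B[j]=1 take 1 → j++
[i=1,j=2] A[i]=13>B[j]=5 take 5 → j++
[i=1,j=3] A[i]=13<=B[j]=13 take 13 → i++
[i=2,j=3] A[i]=19>B[j]=13 take 13 → j++
[i=2,j=4] A[i]=19>B[j]=14 take 14 → j++
[i=2,j=5] A[i]=19>B[j]=15 take 15 → j++
[i=2,j=6] A[i]=19>B[j]=18 take 18 → j++
[i=2,j=7] A[i]=19<=B[j]=24 take 19 → i++
[i=3,j=7] A[i]=20<=B[j]=24 take 20 → i++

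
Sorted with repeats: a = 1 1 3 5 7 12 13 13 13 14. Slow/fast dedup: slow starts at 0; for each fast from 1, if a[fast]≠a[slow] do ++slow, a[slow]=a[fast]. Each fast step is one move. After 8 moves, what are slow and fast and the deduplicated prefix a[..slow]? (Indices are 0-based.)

slow=0 fast=1: a[fast]=1=a[slow] dup, fast++
slow=0 fast=2: a[fast]=3≠a[slow]=1 write a[1]=3, slow++,fast++
slow=1 fast=3: a[fast]=5≠a[slow]=3 write a[2]=5, slow++,fast++
slow=2 fast=4: a[fast]=7≠a[slow]=5 write a[3]=7, slow++,fast++
slow=3 fast=5: a[fast]=12≠a[slow]=7 write a[4]=12, slow++,fast++
slow=4 fast=6: a[fast]=13≠a[slow]=12 write a[5]=13, slow++,fast++
slow=5 fast=7: a[fast]=13=a[slow] dup, fast++
slow=5 fast=8: a[fast]=13=a[slow] dup, fast++

slow=5, fast=9, prefix=[1, 3, 5, 7, 12, 13]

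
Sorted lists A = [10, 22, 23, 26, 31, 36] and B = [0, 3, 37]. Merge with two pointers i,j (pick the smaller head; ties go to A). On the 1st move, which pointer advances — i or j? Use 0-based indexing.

i=0 j=0: A[i]=10>B[j]=0 take 0, j++

j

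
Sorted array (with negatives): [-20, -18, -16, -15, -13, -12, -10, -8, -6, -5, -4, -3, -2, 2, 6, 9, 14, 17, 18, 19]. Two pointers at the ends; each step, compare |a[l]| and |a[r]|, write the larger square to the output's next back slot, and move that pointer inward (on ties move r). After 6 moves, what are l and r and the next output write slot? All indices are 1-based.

l=1 r=20: |-20|>|19| out[20]=400, l++
l=2 r=20: |-18|<=|19| out[19]=361, r--
l=2 r=19: |-18|<=|18| out[18]=324, r--
l=2 r=18: |-18|>|17| out[17]=324, l++
l=3 r=18: |-16|<=|17| out[16]=289, r--
l=3 r=17: |-16|>|14| out[15]=256, l++

l=4, r=17, next write slot=14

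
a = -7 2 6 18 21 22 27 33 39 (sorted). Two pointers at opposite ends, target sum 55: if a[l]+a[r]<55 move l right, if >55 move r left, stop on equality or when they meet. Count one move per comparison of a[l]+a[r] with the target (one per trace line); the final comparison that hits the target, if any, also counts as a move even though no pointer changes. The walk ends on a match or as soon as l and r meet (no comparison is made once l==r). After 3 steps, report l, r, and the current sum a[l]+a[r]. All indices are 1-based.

[1,9] -7+39=32 <55 → l++
[2,9] 2+39=41 <55 → l++
[3,9] 6+39=45 <55 → l++

l=4, r=9, sum=57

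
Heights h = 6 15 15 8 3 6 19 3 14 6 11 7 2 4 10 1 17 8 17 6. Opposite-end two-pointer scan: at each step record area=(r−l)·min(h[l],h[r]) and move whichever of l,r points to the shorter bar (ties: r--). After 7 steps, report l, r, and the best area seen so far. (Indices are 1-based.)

l=7, r=19, best area=255

l=1 r=20: min(6,6)*19=114 best=114 *, r--
l=1 r=19: min(6,17)*18=108 best=114, l++
l=2 r=19: min(15,17)*17=255 best=255 *, l++
l=3 r=19: min(15,17)*16=240 best=255, l++
l=4 r=19: min(8,17)*15=120 best=255, l++
l=5 r=19: min(3,17)*14=42 best=255, l++
l=6 r=19: min(6,17)*13=78 best=255, l++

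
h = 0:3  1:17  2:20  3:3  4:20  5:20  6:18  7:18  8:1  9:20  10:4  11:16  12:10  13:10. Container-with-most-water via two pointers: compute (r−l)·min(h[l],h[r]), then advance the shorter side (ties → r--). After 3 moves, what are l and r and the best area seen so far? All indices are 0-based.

l=0 r=13: min(3,10)*13=39 best=39 *, l++
l=1 r=13: min(17,10)*12=120 best=120 *, r--
l=1 r=12: min(17,10)*11=110 best=120, r--

l=1, r=11, best area=120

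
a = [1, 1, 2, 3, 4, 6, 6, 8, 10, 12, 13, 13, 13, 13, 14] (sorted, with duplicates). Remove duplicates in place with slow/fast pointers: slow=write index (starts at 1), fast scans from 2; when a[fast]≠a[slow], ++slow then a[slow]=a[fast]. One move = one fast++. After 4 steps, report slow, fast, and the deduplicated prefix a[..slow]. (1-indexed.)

(s=1,f=2) a[fast]=1=a[slow] dup → fast++
(s=1,f=3) a[fast]=2≠a[slow]=1 write a[2]=2 → slow++,fast++
(s=2,f=4) a[fast]=3≠a[slow]=2 write a[3]=3 → slow++,fast++
(s=3,f=5) a[fast]=4≠a[slow]=3 write a[4]=4 → slow++,fast++

slow=4, fast=6, prefix=[1, 2, 3, 4]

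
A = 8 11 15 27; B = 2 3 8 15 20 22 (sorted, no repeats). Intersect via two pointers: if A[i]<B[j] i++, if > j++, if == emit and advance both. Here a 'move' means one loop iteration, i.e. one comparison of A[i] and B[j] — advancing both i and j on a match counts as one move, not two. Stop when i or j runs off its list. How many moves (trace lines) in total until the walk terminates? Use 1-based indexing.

[i=1,j=1] 8>2 → j++
[i=1,j=2] 8>3 → j++
[i=1,j=3] 8==8 emit → i++,j++
[i=2,j=4] 11<15 → i++
[i=3,j=4] 15==15 emit → i++,j++
[i=4,j=5] 27>20 → j++
[i=4,j=6] 27>22 → j++

7 moves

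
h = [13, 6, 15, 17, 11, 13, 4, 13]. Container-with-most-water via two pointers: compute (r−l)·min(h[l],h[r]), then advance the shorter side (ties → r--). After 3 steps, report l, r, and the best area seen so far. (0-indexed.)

l=0, r=4, best area=91

[0,7] min(13,13)*7=91 best=91 * → r--
[0,6] min(13,4)*6=24 best=91 → r--
[0,5] min(13,13)*5=65 best=91 → r--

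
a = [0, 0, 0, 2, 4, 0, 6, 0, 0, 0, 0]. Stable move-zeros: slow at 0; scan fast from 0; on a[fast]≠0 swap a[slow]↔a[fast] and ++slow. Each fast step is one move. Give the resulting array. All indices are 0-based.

slow=0 fast=0: a[fast]=0, fast++
slow=0 fast=1: a[fast]=0, fast++
slow=0 fast=2: a[fast]=0, fast++
slow=0 fast=3: a[fast]=2≠0 swap→a[0]=2, slow++,fast++
slow=1 fast=4: a[fast]=4≠0 swap→a[1]=4, slow++,fast++
slow=2 fast=5: a[fast]=0, fast++
slow=2 fast=6: a[fast]=6≠0 swap→a[2]=6, slow++,fast++
slow=3 fast=7: a[fast]=0, fast++
slow=3 fast=8: a[fast]=0, fast++
slow=3 fast=9: a[fast]=0, fast++
slow=3 fast=10: a[fast]=0, fast++

[2, 4, 6, 0, 0, 0, 0, 0, 0, 0, 0]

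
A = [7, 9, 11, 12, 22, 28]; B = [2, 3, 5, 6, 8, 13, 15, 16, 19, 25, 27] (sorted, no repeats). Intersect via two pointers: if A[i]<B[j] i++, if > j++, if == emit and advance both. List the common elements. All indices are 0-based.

intersection = []

i=0 j=0: 7>2, j++
i=0 j=1: 7>3, j++
i=0 j=2: 7>5, j++
i=0 j=3: 7>6, j++
i=0 j=4: 7<8, i++
i=1 j=4: 9>8, j++
i=1 j=5: 9<13, i++
i=2 j=5: 11<13, i++
i=3 j=5: 12<13, i++
i=4 j=5: 22>13, j++
i=4 j=6: 22>15, j++
i=4 j=7: 22>16, j++
i=4 j=8: 22>19, j++
i=4 j=9: 22<25, i++
i=5 j=9: 28>25, j++
i=5 j=10: 28>27, j++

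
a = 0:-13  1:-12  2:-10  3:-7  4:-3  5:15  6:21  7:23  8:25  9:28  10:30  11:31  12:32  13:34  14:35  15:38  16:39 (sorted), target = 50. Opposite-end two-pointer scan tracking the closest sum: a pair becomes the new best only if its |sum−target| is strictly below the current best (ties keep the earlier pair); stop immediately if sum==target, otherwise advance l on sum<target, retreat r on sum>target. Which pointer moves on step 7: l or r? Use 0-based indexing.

l=0 r=16: -13+39=26 d=24 *, l++
l=1 r=16: -12+39=27 d=23 *, l++
l=2 r=16: -10+39=29 d=21 *, l++
l=3 r=16: -7+39=32 d=18 *, l++
l=4 r=16: -3+39=36 d=14 *, l++
l=5 r=16: 15+39=54 d=4 *, r--
l=5 r=15: 15+38=53 d=3 *, r--

r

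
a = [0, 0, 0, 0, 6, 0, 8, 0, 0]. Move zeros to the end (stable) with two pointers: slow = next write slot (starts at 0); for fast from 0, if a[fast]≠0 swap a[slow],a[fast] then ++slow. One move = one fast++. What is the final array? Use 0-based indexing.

(s=0,f=0) a[fast]=0 → fast++
(s=0,f=1) a[fast]=0 → fast++
(s=0,f=2) a[fast]=0 → fast++
(s=0,f=3) a[fast]=0 → fast++
(s=0,f=4) a[fast]=6≠0 swap→a[0]=6 → slow++,fast++
(s=1,f=5) a[fast]=0 → fast++
(s=1,f=6) a[fast]=8≠0 swap→a[1]=8 → slow++,fast++
(s=2,f=7) a[fast]=0 → fast++
(s=2,f=8) a[fast]=0 → fast++

[6, 8, 0, 0, 0, 0, 0, 0, 0]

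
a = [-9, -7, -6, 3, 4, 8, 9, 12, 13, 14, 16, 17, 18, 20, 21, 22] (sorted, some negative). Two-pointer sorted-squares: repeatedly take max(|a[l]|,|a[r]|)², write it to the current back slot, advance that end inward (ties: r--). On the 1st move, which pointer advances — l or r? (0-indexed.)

r

l=0 r=15: |-9|<=|22| out[15]=484, r--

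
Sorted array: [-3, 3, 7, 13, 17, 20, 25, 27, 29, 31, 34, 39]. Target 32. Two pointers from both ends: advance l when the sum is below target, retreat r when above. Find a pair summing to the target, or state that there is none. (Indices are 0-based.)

(3, 29)

[0,11] -3+39=36 >32 → r--
[0,10] -3+34=31 <32 → l++
[1,10] 3+34=37 >32 → r--
[1,9] 3+31=34 >32 → r--
[1,8] 3+29=32 → found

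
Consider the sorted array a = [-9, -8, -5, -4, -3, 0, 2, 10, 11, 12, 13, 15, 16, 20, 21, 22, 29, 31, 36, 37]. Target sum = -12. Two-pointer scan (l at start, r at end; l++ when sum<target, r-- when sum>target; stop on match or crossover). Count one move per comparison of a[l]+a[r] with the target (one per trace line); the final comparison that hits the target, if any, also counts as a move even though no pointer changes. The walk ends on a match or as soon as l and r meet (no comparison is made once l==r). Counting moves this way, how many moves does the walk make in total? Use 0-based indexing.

16 moves

l=0 r=19: -9+37=28 >-12, r--
l=0 r=18: -9+36=27 >-12, r--
l=0 r=17: -9+31=22 >-12, r--
l=0 r=16: -9+29=20 >-12, r--
l=0 r=15: -9+22=13 >-12, r--
l=0 r=14: -9+21=12 >-12, r--
l=0 r=13: -9+20=11 >-12, r--
l=0 r=12: -9+16=7 >-12, r--
l=0 r=11: -9+15=6 >-12, r--
l=0 r=10: -9+13=4 >-12, r--
l=0 r=9: -9+12=3 >-12, r--
l=0 r=8: -9+11=2 >-12, r--
l=0 r=7: -9+10=1 >-12, r--
l=0 r=6: -9+2=-7 >-12, r--
l=0 r=5: -9+0=-9 >-12, r--
l=0 r=4: -9+-3=-12, found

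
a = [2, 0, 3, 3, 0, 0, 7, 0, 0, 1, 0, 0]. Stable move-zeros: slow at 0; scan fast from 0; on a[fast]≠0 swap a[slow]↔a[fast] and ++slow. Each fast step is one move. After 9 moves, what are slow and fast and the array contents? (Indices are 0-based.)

slow=0 fast=0: a[fast]=2≠0 swap→a[0]=2, slow++,fast++
slow=1 fast=1: a[fast]=0, fast++
slow=1 fast=2: a[fast]=3≠0 swap→a[1]=3, slow++,fast++
slow=2 fast=3: a[fast]=3≠0 swap→a[2]=3, slow++,fast++
slow=3 fast=4: a[fast]=0, fast++
slow=3 fast=5: a[fast]=0, fast++
slow=3 fast=6: a[fast]=7≠0 swap→a[3]=7, slow++,fast++
slow=4 fast=7: a[fast]=0, fast++
slow=4 fast=8: a[fast]=0, fast++

slow=4, fast=9, a=[2, 3, 3, 7, 0, 0, 0, 0, 0, 1, 0, 0]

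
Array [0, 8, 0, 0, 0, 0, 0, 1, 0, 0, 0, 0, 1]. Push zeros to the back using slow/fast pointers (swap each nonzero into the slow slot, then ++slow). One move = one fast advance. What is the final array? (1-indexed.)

(s=1,f=1) a[fast]=0 → fast++
(s=1,f=2) a[fast]=8≠0 swap→a[1]=8 → slow++,fast++
(s=2,f=3) a[fast]=0 → fast++
(s=2,f=4) a[fast]=0 → fast++
(s=2,f=5) a[fast]=0 → fast++
(s=2,f=6) a[fast]=0 → fast++
(s=2,f=7) a[fast]=0 → fast++
(s=2,f=8) a[fast]=1≠0 swap→a[2]=1 → slow++,fast++
(s=3,f=9) a[fast]=0 → fast++
(s=3,f=10) a[fast]=0 → fast++
(s=3,f=11) a[fast]=0 → fast++
(s=3,f=12) a[fast]=0 → fast++
(s=3,f=13) a[fast]=1≠0 swap→a[3]=1 → slow++,fast++

[8, 1, 1, 0, 0, 0, 0, 0, 0, 0, 0, 0, 0]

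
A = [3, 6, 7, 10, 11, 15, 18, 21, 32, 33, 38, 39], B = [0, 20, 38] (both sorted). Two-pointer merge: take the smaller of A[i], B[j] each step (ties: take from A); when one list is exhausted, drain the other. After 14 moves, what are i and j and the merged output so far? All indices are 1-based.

i=12, j=4, merged so far=[0, 3, 6, 7, 10, 11, 15, 18, 20, 21, 32, 33, 38, 38]

i=1 j=1: A[i]=3>B[j]=0 take 0, j++
i=1 j=2: A[i]=3<=B[j]=20 take 3, i++
i=2 j=2: A[i]=6<=B[j]=20 take 6, i++
i=3 j=2: A[i]=7<=B[j]=20 take 7, i++
i=4 j=2: A[i]=10<=B[j]=20 take 10, i++
i=5 j=2: A[i]=11<=B[j]=20 take 11, i++
i=6 j=2: A[i]=15<=B[j]=20 take 15, i++
i=7 j=2: A[i]=18<=B[j]=20 take 18, i++
i=8 j=2: A[i]=21>B[j]=20 take 20, j++
i=8 j=3: A[i]=21<=B[j]=38 take 21, i++
i=9 j=3: A[i]=32<=B[j]=38 take 32, i++
i=10 j=3: A[i]=33<=B[j]=38 take 33, i++
i=11 j=3: A[i]=38<=B[j]=38 take 38, i++
i=12 j=3: A[i]=39>B[j]=38 take 38, j++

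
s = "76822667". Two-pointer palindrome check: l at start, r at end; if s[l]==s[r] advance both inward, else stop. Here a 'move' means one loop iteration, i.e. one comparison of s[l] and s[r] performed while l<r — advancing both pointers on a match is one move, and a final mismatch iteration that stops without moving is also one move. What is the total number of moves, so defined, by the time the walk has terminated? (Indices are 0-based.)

[0,7] '7'=='7' → l++,r--
[1,6] '6'=='6' → l++,r--
[2,5] '8'!='6' → stop

3 moves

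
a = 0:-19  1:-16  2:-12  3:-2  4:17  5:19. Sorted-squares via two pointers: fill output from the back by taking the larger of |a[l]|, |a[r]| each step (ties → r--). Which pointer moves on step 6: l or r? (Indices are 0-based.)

[0,5] |-19|<=|19| out[5]=361 → r--
[0,4] |-19|>|17| out[4]=361 → l++
[1,4] |-16|<=|17| out[3]=289 → r--
[1,3] |-16|>|-2| out[2]=256 → l++
[2,3] |-12|>|-2| out[1]=144 → l++
[3,3] |-2|<=|-2| out[0]=4 → r--

r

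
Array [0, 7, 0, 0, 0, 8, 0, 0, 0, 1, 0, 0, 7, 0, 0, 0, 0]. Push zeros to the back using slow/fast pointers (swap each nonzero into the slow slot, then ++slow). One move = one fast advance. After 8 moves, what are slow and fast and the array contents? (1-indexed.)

slow=3, fast=9, a=[7, 8, 0, 0, 0, 0, 0, 0, 0, 1, 0, 0, 7, 0, 0, 0, 0]

slow=1 fast=1: a[fast]=0, fast++
slow=1 fast=2: a[fast]=7≠0 swap→a[1]=7, slow++,fast++
slow=2 fast=3: a[fast]=0, fast++
slow=2 fast=4: a[fast]=0, fast++
slow=2 fast=5: a[fast]=0, fast++
slow=2 fast=6: a[fast]=8≠0 swap→a[2]=8, slow++,fast++
slow=3 fast=7: a[fast]=0, fast++
slow=3 fast=8: a[fast]=0, fast++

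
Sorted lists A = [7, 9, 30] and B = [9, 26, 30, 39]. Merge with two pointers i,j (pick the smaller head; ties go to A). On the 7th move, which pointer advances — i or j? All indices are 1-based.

j

[i=1,j=1] A[i]=7<=B[j]=9 take 7 → i++
[i=2,j=1] A[i]=9<=B[j]=9 take 9 → i++
[i=3,j=1] A[i]=30>B[j]=9 take 9 → j++
[i=3,j=2] A[i]=30>B[j]=26 take 26 → j++
[i=3,j=3] A[i]=30<=B[j]=30 take 30 → i++
[i=4,j=3] A done, take B[j]=30 → j++
[i=4,j=4] A done, take B[j]=39 → j++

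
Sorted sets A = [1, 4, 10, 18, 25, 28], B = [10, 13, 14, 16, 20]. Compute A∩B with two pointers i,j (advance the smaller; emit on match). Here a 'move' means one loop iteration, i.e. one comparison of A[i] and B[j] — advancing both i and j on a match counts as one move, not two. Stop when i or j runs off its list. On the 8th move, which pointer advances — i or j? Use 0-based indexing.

i=0 j=0: 1<10, i++
i=1 j=0: 4<10, i++
i=2 j=0: 10==10 emit, i++,j++
i=3 j=1: 18>13, j++
i=3 j=2: 18>14, j++
i=3 j=3: 18>16, j++
i=3 j=4: 18<20, i++
i=4 j=4: 25>20, j++

j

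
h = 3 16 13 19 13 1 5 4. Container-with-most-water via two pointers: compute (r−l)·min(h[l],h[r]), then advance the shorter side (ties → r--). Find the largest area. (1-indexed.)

max area = 39

l=1 r=8: min(3,4)*7=21 best=21 *, l++
l=2 r=8: min(16,4)*6=24 best=24 *, r--
l=2 r=7: min(16,5)*5=25 best=25 *, r--
l=2 r=6: min(16,1)*4=4 best=25, r--
l=2 r=5: min(16,13)*3=39 best=39 *, r--
l=2 r=4: min(16,19)*2=32 best=39, l++
l=3 r=4: min(13,19)*1=13 best=39, l++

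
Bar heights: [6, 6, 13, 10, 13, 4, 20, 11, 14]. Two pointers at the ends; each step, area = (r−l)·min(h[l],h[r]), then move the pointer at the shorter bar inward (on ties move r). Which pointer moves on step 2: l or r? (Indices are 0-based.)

l

l=0 r=8: min(6,14)*8=48 best=48 *, l++
l=1 r=8: min(6,14)*7=42 best=48, l++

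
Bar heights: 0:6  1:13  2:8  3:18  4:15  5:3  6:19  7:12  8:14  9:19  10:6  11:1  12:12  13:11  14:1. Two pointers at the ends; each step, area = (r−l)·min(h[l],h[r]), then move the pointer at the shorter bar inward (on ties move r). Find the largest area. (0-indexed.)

max area = 132

l=0 r=14: min(6,1)*14=14 best=14 *, r--
l=0 r=13: min(6,11)*13=78 best=78 *, l++
l=1 r=13: min(13,11)*12=132 best=132 *, r--
l=1 r=12: min(13,12)*11=132 best=132, r--
l=1 r=11: min(13,1)*10=10 best=132, r--
l=1 r=10: min(13,6)*9=54 best=132, r--
l=1 r=9: min(13,19)*8=104 best=132, l++
l=2 r=9: min(8,19)*7=56 best=132, l++
l=3 r=9: min(18,19)*6=108 best=132, l++
l=4 r=9: min(15,19)*5=75 best=132, l++
l=5 r=9: min(3,19)*4=12 best=132, l++
l=6 r=9: min(19,19)*3=57 best=132, r--
l=6 r=8: min(19,14)*2=28 best=132, r--
l=6 r=7: min(19,12)*1=12 best=132, r--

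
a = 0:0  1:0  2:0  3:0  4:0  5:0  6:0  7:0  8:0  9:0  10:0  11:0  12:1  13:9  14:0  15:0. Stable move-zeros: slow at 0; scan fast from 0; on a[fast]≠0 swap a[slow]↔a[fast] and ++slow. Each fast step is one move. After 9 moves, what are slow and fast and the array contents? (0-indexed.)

slow=0, fast=9, a=[0, 0, 0, 0, 0, 0, 0, 0, 0, 0, 0, 0, 1, 9, 0, 0]

slow=0 fast=0: a[fast]=0, fast++
slow=0 fast=1: a[fast]=0, fast++
slow=0 fast=2: a[fast]=0, fast++
slow=0 fast=3: a[fast]=0, fast++
slow=0 fast=4: a[fast]=0, fast++
slow=0 fast=5: a[fast]=0, fast++
slow=0 fast=6: a[fast]=0, fast++
slow=0 fast=7: a[fast]=0, fast++
slow=0 fast=8: a[fast]=0, fast++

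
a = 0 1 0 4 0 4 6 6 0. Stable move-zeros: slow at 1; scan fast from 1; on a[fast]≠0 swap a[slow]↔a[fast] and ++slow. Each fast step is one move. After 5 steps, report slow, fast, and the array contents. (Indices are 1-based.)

slow=3, fast=6, a=[1, 4, 0, 0, 0, 4, 6, 6, 0]

slow=1 fast=1: a[fast]=0, fast++
slow=1 fast=2: a[fast]=1≠0 swap→a[1]=1, slow++,fast++
slow=2 fast=3: a[fast]=0, fast++
slow=2 fast=4: a[fast]=4≠0 swap→a[2]=4, slow++,fast++
slow=3 fast=5: a[fast]=0, fast++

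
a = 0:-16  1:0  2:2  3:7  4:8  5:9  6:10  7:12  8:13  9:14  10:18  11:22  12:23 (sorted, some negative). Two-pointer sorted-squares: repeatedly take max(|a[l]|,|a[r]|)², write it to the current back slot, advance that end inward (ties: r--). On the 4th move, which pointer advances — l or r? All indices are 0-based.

l=0 r=12: |-16|<=|23| out[12]=529, r--
l=0 r=11: |-16|<=|22| out[11]=484, r--
l=0 r=10: |-16|<=|18| out[10]=324, r--
l=0 r=9: |-16|>|14| out[9]=256, l++

l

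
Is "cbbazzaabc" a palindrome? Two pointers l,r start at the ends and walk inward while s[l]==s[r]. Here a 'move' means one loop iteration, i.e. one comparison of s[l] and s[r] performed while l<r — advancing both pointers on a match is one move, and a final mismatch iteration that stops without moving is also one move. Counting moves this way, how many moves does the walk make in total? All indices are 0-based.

3 moves

[0,9] 'c'=='c' → l++,r--
[1,8] 'b'=='b' → l++,r--
[2,7] 'b'!='a' → stop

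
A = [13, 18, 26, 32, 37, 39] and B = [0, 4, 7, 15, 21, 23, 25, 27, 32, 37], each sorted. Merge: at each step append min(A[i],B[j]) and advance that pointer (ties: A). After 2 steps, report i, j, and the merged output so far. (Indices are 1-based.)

i=1, j=3, merged so far=[0, 4]

i=1 j=1: A[i]=13>B[j]=0 take 0, j++
i=1 j=2: A[i]=13>B[j]=4 take 4, j++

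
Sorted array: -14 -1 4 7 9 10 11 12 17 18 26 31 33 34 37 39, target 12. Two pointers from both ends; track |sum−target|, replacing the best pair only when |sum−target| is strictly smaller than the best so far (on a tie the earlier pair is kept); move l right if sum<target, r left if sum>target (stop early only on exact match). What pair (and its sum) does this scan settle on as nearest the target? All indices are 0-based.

[0,15] -14+39=25 d=13 * → r--
[0,14] -14+37=23 d=11 * → r--
[0,13] -14+34=20 d=8 * → r--
[0,12] -14+33=19 d=7 * → r--
[0,11] -14+31=17 d=5 * → r--
[0,10] -14+26=12 d=0 * → stop

pair (-14, 26) with sum 12 (|Δ|=0)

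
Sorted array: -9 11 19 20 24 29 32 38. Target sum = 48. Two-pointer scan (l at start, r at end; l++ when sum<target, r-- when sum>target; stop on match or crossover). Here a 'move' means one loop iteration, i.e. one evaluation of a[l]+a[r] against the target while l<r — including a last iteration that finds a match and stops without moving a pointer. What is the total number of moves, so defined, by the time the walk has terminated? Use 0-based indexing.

l=0 r=7: -9+38=29 <48, l++
l=1 r=7: 11+38=49 >48, r--
l=1 r=6: 11+32=43 <48, l++
l=2 r=6: 19+32=51 >48, r--
l=2 r=5: 19+29=48, found

5 moves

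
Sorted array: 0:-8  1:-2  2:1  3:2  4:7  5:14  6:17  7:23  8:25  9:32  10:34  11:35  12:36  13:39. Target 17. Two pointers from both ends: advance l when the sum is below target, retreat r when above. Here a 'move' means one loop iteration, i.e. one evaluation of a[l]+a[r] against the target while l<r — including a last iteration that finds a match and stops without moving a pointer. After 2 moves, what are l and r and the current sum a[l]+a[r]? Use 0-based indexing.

l=0 r=13: -8+39=31 >17, r--
l=0 r=12: -8+36=28 >17, r--

l=0, r=11, sum=27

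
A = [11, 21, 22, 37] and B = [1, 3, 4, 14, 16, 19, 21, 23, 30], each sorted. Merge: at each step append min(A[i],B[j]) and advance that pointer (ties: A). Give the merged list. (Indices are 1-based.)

[1, 3, 4, 11, 14, 16, 19, 21, 21, 22, 23, 30, 37]

[i=1,j=1] A[i]=11>B[j]=1 take 1 → j++
[i=1,j=2] A[i]=11>B[j]=3 take 3 → j++
[i=1,j=3] A[i]=11>B[j]=4 take 4 → j++
[i=1,j=4] A[i]=11<=B[j]=14 take 11 → i++
[i=2,j=4] A[i]=21>B[j]=14 take 14 → j++
[i=2,j=5] A[i]=21>B[j]=16 take 16 → j++
[i=2,j=6] A[i]=21>B[j]=19 take 19 → j++
[i=2,j=7] A[i]=21<=B[j]=21 take 21 → i++
[i=3,j=7] A[i]=22>B[j]=21 take 21 → j++
[i=3,j=8] A[i]=22<=B[j]=23 take 22 → i++
[i=4,j=8] A[i]=37>B[j]=23 take 23 → j++
[i=4,j=9] A[i]=37>B[j]=30 take 30 → j++
[i=4,j=10] B done, take A[i]=37 → i++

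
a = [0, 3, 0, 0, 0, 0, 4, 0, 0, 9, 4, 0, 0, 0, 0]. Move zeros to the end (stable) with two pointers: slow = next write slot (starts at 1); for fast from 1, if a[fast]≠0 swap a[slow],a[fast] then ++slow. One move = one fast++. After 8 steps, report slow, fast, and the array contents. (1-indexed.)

slow=3, fast=9, a=[3, 4, 0, 0, 0, 0, 0, 0, 0, 9, 4, 0, 0, 0, 0]

slow=1 fast=1: a[fast]=0, fast++
slow=1 fast=2: a[fast]=3≠0 swap→a[1]=3, slow++,fast++
slow=2 fast=3: a[fast]=0, fast++
slow=2 fast=4: a[fast]=0, fast++
slow=2 fast=5: a[fast]=0, fast++
slow=2 fast=6: a[fast]=0, fast++
slow=2 fast=7: a[fast]=4≠0 swap→a[2]=4, slow++,fast++
slow=3 fast=8: a[fast]=0, fast++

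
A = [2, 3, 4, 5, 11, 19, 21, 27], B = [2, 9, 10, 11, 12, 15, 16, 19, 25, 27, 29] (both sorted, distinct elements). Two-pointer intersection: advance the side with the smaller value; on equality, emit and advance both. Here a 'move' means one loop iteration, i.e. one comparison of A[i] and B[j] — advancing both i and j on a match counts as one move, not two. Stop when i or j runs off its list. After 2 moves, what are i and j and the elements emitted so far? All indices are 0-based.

[i=0,j=0] 2==2 emit → i++,j++
[i=1,j=1] 3<9 → i++

i=2, j=1, emitted=[2]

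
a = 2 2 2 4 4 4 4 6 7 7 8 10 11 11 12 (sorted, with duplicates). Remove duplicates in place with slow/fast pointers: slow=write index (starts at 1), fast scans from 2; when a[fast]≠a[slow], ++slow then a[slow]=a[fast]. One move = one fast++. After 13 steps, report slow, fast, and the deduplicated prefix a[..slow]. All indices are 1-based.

slow=7, fast=15, prefix=[2, 4, 6, 7, 8, 10, 11]

slow=1 fast=2: a[fast]=2=a[slow] dup, fast++
slow=1 fast=3: a[fast]=2=a[slow] dup, fast++
slow=1 fast=4: a[fast]=4≠a[slow]=2 write a[2]=4, slow++,fast++
slow=2 fast=5: a[fast]=4=a[slow] dup, fast++
slow=2 fast=6: a[fast]=4=a[slow] dup, fast++
slow=2 fast=7: a[fast]=4=a[slow] dup, fast++
slow=2 fast=8: a[fast]=6≠a[slow]=4 write a[3]=6, slow++,fast++
slow=3 fast=9: a[fast]=7≠a[slow]=6 write a[4]=7, slow++,fast++
slow=4 fast=10: a[fast]=7=a[slow] dup, fast++
slow=4 fast=11: a[fast]=8≠a[slow]=7 write a[5]=8, slow++,fast++
slow=5 fast=12: a[fast]=10≠a[slow]=8 write a[6]=10, slow++,fast++
slow=6 fast=13: a[fast]=11≠a[slow]=10 write a[7]=11, slow++,fast++
slow=7 fast=14: a[fast]=11=a[slow] dup, fast++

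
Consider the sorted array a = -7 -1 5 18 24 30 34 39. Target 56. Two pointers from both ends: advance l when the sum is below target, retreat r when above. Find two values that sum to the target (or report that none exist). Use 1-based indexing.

no pair

[1,8] -7+39=32 <56 → l++
[2,8] -1+39=38 <56 → l++
[3,8] 5+39=44 <56 → l++
[4,8] 18+39=57 >56 → r--
[4,7] 18+34=52 <56 → l++
[5,7] 24+34=58 >56 → r--
[5,6] 24+30=54 <56 → l++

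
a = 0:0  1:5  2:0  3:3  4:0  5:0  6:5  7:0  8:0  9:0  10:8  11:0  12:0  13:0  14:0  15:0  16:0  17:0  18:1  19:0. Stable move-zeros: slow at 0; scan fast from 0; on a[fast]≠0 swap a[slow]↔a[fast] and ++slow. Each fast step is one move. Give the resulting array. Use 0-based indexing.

slow=0 fast=0: a[fast]=0, fast++
slow=0 fast=1: a[fast]=5≠0 swap→a[0]=5, slow++,fast++
slow=1 fast=2: a[fast]=0, fast++
slow=1 fast=3: a[fast]=3≠0 swap→a[1]=3, slow++,fast++
slow=2 fast=4: a[fast]=0, fast++
slow=2 fast=5: a[fast]=0, fast++
slow=2 fast=6: a[fast]=5≠0 swap→a[2]=5, slow++,fast++
slow=3 fast=7: a[fast]=0, fast++
slow=3 fast=8: a[fast]=0, fast++
slow=3 fast=9: a[fast]=0, fast++
slow=3 fast=10: a[fast]=8≠0 swap→a[3]=8, slow++,fast++
slow=4 fast=11: a[fast]=0, fast++
slow=4 fast=12: a[fast]=0, fast++
slow=4 fast=13: a[fast]=0, fast++
slow=4 fast=14: a[fast]=0, fast++
slow=4 fast=15: a[fast]=0, fast++
slow=4 fast=16: a[fast]=0, fast++
slow=4 fast=17: a[fast]=0, fast++
slow=4 fast=18: a[fast]=1≠0 swap→a[4]=1, slow++,fast++
slow=5 fast=19: a[fast]=0, fast++

[5, 3, 5, 8, 1, 0, 0, 0, 0, 0, 0, 0, 0, 0, 0, 0, 0, 0, 0, 0]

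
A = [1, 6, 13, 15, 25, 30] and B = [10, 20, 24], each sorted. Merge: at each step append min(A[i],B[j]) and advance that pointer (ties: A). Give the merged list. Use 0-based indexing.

i=0 j=0: A[i]=1<=B[j]=10 take 1, i++
i=1 j=0: A[i]=6<=B[j]=10 take 6, i++
i=2 j=0: A[i]=13>B[j]=10 take 10, j++
i=2 j=1: A[i]=13<=B[j]=20 take 13, i++
i=3 j=1: A[i]=15<=B[j]=20 take 15, i++
i=4 j=1: A[i]=25>B[j]=20 take 20, j++
i=4 j=2: A[i]=25>B[j]=24 take 24, j++
i=4 j=3: B done, take A[i]=25, i++
i=5 j=3: B done, take A[i]=30, i++

[1, 6, 10, 13, 15, 20, 24, 25, 30]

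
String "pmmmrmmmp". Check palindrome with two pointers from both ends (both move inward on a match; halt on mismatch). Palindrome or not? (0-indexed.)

palindrome

[0,8] 'p'=='p' → l++,r--
[1,7] 'm'=='m' → l++,r--
[2,6] 'm'=='m' → l++,r--
[3,5] 'm'=='m' → l++,r--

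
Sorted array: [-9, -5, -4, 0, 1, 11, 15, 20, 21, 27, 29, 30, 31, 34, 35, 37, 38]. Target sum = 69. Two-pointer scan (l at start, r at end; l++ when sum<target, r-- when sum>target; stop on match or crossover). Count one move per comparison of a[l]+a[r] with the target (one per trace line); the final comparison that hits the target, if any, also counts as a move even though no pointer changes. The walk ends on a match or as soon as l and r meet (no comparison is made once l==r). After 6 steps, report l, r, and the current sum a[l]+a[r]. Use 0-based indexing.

l=6, r=16, sum=53

[0,16] -9+38=29 <69 → l++
[1,16] -5+38=33 <69 → l++
[2,16] -4+38=34 <69 → l++
[3,16] 0+38=38 <69 → l++
[4,16] 1+38=39 <69 → l++
[5,16] 11+38=49 <69 → l++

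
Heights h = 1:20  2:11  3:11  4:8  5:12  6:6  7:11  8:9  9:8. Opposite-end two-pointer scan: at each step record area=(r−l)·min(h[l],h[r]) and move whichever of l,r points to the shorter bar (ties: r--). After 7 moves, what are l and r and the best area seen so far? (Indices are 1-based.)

[1,9] min(20,8)*8=64 best=64 * → r--
[1,8] min(20,9)*7=63 best=64 → r--
[1,7] min(20,11)*6=66 best=66 * → r--
[1,6] min(20,6)*5=30 best=66 → r--
[1,5] min(20,12)*4=48 best=66 → r--
[1,4] min(20,8)*3=24 best=66 → r--
[1,3] min(20,11)*2=22 best=66 → r--

l=1, r=2, best area=66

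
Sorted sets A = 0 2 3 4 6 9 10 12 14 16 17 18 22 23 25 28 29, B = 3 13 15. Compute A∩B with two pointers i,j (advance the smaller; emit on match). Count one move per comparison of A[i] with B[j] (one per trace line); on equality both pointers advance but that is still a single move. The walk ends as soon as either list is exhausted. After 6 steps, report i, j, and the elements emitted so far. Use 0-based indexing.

i=0 j=0: 0<3, i++
i=1 j=0: 2<3, i++
i=2 j=0: 3==3 emit, i++,j++
i=3 j=1: 4<13, i++
i=4 j=1: 6<13, i++
i=5 j=1: 9<13, i++

i=6, j=1, emitted=[3]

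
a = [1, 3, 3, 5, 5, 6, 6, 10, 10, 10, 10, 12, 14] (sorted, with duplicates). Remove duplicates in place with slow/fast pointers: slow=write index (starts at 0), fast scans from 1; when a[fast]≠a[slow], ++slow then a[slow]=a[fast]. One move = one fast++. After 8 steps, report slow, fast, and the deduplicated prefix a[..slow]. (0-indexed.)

slow=4, fast=9, prefix=[1, 3, 5, 6, 10]

slow=0 fast=1: a[fast]=3≠a[slow]=1 write a[1]=3, slow++,fast++
slow=1 fast=2: a[fast]=3=a[slow] dup, fast++
slow=1 fast=3: a[fast]=5≠a[slow]=3 write a[2]=5, slow++,fast++
slow=2 fast=4: a[fast]=5=a[slow] dup, fast++
slow=2 fast=5: a[fast]=6≠a[slow]=5 write a[3]=6, slow++,fast++
slow=3 fast=6: a[fast]=6=a[slow] dup, fast++
slow=3 fast=7: a[fast]=10≠a[slow]=6 write a[4]=10, slow++,fast++
slow=4 fast=8: a[fast]=10=a[slow] dup, fast++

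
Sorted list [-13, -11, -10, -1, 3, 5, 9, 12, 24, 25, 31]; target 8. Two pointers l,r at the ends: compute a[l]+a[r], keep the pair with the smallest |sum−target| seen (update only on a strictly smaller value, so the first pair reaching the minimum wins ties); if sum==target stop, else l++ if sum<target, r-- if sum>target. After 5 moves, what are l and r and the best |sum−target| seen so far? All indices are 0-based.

l=0 r=10: -13+31=18 d=10 *, r--
l=0 r=9: -13+25=12 d=4 *, r--
l=0 r=8: -13+24=11 d=3 *, r--
l=0 r=7: -13+12=-1 d=9, l++
l=1 r=7: -11+12=1 d=7, l++

l=2, r=7, best |Δ|=3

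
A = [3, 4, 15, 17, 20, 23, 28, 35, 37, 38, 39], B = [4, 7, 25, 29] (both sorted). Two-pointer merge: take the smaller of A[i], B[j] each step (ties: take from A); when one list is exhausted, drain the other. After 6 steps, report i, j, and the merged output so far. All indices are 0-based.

[i=0,j=0] A[i]=3<=B[j]=4 take 3 → i++
[i=1,j=0] A[i]=4<=B[j]=4 take 4 → i++
[i=2,j=0] A[i]=15>B[j]=4 take 4 → j++
[i=2,j=1] A[i]=15>B[j]=7 take 7 → j++
[i=2,j=2] A[i]=15<=B[j]=25 take 15 → i++
[i=3,j=2] A[i]=17<=B[j]=25 take 17 → i++

i=4, j=2, merged so far=[3, 4, 4, 7, 15, 17]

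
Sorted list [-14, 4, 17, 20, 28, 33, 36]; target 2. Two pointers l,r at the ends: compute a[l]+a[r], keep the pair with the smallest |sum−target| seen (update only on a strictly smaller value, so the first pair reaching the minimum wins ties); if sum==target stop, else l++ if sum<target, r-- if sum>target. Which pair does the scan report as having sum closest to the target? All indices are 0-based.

l=0 r=6: -14+36=22 d=20 *, r--
l=0 r=5: -14+33=19 d=17 *, r--
l=0 r=4: -14+28=14 d=12 *, r--
l=0 r=3: -14+20=6 d=4 *, r--
l=0 r=2: -14+17=3 d=1 *, r--
l=0 r=1: -14+4=-10 d=12, l++

pair (-14, 17) with sum 3 (|Δ|=1)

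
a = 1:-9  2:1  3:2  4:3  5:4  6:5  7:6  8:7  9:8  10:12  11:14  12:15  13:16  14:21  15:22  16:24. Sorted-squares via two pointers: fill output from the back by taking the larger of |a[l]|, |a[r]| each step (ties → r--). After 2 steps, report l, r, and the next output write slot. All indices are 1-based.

l=1 r=16: |-9|<=|24| out[16]=576, r--
l=1 r=15: |-9|<=|22| out[15]=484, r--

l=1, r=14, next write slot=14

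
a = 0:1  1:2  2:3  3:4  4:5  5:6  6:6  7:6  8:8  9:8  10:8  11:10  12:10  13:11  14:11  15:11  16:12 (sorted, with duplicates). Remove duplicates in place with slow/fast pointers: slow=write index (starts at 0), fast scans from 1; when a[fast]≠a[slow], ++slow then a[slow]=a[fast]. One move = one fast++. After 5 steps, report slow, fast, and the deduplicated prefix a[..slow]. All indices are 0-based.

slow=0 fast=1: a[fast]=2≠a[slow]=1 write a[1]=2, slow++,fast++
slow=1 fast=2: a[fast]=3≠a[slow]=2 write a[2]=3, slow++,fast++
slow=2 fast=3: a[fast]=4≠a[slow]=3 write a[3]=4, slow++,fast++
slow=3 fast=4: a[fast]=5≠a[slow]=4 write a[4]=5, slow++,fast++
slow=4 fast=5: a[fast]=6≠a[slow]=5 write a[5]=6, slow++,fast++

slow=5, fast=6, prefix=[1, 2, 3, 4, 5, 6]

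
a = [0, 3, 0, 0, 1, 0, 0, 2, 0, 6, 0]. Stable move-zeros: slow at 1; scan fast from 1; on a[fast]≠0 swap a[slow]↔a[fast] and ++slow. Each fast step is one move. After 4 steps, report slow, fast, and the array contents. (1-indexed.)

slow=2, fast=5, a=[3, 0, 0, 0, 1, 0, 0, 2, 0, 6, 0]

slow=1 fast=1: a[fast]=0, fast++
slow=1 fast=2: a[fast]=3≠0 swap→a[1]=3, slow++,fast++
slow=2 fast=3: a[fast]=0, fast++
slow=2 fast=4: a[fast]=0, fast++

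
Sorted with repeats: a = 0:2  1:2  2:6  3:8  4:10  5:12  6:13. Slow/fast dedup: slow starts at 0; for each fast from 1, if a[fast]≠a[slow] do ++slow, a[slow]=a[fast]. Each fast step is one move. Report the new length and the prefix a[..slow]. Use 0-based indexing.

(s=0,f=1) a[fast]=2=a[slow] dup → fast++
(s=0,f=2) a[fast]=6≠a[slow]=2 write a[1]=6 → slow++,fast++
(s=1,f=3) a[fast]=8≠a[slow]=6 write a[2]=8 → slow++,fast++
(s=2,f=4) a[fast]=10≠a[slow]=8 write a[3]=10 → slow++,fast++
(s=3,f=5) a[fast]=12≠a[slow]=10 write a[4]=12 → slow++,fast++
(s=4,f=6) a[fast]=13≠a[slow]=12 write a[5]=13 → slow++,fast++

length 6; prefix = [2, 6, 8, 10, 12, 13]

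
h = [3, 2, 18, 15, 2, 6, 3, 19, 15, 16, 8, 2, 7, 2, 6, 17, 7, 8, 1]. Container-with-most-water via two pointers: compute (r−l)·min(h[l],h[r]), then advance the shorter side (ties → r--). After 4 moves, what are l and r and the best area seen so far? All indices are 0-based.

[0,18] min(3,1)*18=18 best=18 * → r--
[0,17] min(3,8)*17=51 best=51 * → l++
[1,17] min(2,8)*16=32 best=51 → l++
[2,17] min(18,8)*15=120 best=120 * → r--

l=2, r=16, best area=120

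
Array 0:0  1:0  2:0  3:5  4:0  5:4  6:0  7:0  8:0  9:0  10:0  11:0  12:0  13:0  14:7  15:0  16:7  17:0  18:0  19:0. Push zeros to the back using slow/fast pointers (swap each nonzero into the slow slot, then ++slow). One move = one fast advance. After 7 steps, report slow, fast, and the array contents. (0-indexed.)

slow=0 fast=0: a[fast]=0, fast++
slow=0 fast=1: a[fast]=0, fast++
slow=0 fast=2: a[fast]=0, fast++
slow=0 fast=3: a[fast]=5≠0 swap→a[0]=5, slow++,fast++
slow=1 fast=4: a[fast]=0, fast++
slow=1 fast=5: a[fast]=4≠0 swap→a[1]=4, slow++,fast++
slow=2 fast=6: a[fast]=0, fast++

slow=2, fast=7, a=[5, 4, 0, 0, 0, 0, 0, 0, 0, 0, 0, 0, 0, 0, 7, 0, 7, 0, 0, 0]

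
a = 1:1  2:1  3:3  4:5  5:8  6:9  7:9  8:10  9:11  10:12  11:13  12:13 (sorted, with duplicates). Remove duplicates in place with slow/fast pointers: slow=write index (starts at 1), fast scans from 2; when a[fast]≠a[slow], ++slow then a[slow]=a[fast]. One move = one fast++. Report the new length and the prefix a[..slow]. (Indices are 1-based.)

length 9; prefix = [1, 3, 5, 8, 9, 10, 11, 12, 13]

(s=1,f=2) a[fast]=1=a[slow] dup → fast++
(s=1,f=3) a[fast]=3≠a[slow]=1 write a[2]=3 → slow++,fast++
(s=2,f=4) a[fast]=5≠a[slow]=3 write a[3]=5 → slow++,fast++
(s=3,f=5) a[fast]=8≠a[slow]=5 write a[4]=8 → slow++,fast++
(s=4,f=6) a[fast]=9≠a[slow]=8 write a[5]=9 → slow++,fast++
(s=5,f=7) a[fast]=9=a[slow] dup → fast++
(s=5,f=8) a[fast]=10≠a[slow]=9 write a[6]=10 → slow++,fast++
(s=6,f=9) a[fast]=11≠a[slow]=10 write a[7]=11 → slow++,fast++
(s=7,f=10) a[fast]=12≠a[slow]=11 write a[8]=12 → slow++,fast++
(s=8,f=11) a[fast]=13≠a[slow]=12 write a[9]=13 → slow++,fast++
(s=9,f=12) a[fast]=13=a[slow] dup → fast++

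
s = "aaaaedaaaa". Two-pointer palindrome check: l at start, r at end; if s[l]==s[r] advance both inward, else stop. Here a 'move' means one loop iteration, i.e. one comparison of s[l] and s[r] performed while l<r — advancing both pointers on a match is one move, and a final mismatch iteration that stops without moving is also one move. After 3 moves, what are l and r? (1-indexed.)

l=4, r=7

l=1 r=10: 'a'=='a', l++,r--
l=2 r=9: 'a'=='a', l++,r--
l=3 r=8: 'a'=='a', l++,r--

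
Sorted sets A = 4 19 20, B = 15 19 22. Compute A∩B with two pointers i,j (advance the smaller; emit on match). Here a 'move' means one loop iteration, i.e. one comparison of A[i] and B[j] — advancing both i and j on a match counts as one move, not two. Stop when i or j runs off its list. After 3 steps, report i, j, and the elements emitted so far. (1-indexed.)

i=1 j=1: 4<15, i++
i=2 j=1: 19>15, j++
i=2 j=2: 19==19 emit, i++,j++

i=3, j=3, emitted=[19]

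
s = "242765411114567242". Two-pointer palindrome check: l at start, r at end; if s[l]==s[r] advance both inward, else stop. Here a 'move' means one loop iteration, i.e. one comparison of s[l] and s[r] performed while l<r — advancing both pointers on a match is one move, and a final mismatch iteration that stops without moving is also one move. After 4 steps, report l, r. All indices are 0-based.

[0,17] '2'=='2' → l++,r--
[1,16] '4'=='4' → l++,r--
[2,15] '2'=='2' → l++,r--
[3,14] '7'=='7' → l++,r--

l=4, r=13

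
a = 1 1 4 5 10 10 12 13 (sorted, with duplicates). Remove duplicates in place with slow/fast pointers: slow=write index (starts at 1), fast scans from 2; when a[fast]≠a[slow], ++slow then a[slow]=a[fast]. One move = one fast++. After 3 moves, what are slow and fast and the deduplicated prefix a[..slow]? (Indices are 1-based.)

slow=3, fast=5, prefix=[1, 4, 5]

slow=1 fast=2: a[fast]=1=a[slow] dup, fast++
slow=1 fast=3: a[fast]=4≠a[slow]=1 write a[2]=4, slow++,fast++
slow=2 fast=4: a[fast]=5≠a[slow]=4 write a[3]=5, slow++,fast++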